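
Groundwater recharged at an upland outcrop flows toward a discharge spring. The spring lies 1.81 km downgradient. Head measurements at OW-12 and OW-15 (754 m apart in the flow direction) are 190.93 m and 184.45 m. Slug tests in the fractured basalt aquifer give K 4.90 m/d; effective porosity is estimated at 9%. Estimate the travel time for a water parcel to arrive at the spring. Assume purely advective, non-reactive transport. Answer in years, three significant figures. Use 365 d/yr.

10.6 years

Hydraulic gradient i = (190.93 − 184.45) / 754 = 6.48 / 754 = 0.008594
Specific discharge q = 4.90 × 0.008594 = 0.04211 m/d
Average linear velocity = 0.04211 / 0.09 = 0.4679 m/d
L = 1.81 km = 1810 m
t = L / v = 1810 / 0.4679 = 3868 d
   = 3868 / 365 = 10.6 yr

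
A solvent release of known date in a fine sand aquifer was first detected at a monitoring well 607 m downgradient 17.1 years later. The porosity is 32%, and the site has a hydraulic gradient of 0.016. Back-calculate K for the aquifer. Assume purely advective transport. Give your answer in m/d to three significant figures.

1.95 m/d

t = 17.1 years = 6242 d
v = L / t = 607 / 6242 = 0.09725 m/d
K = v · n / i = 0.09725 × 0.32 / 0.016 = 1.95 m/d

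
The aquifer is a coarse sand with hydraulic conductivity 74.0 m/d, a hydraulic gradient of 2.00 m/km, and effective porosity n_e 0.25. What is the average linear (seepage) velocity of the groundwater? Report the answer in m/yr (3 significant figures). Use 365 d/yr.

Darcy flux q = K·i = 74.0 × 0.0020 = 0.1480 m/d
v = Ki/n = 74.0·0.0020/0.25 = 0.5920 m/d
   = 0.5920 × 365 = 216 m/yr

216 m/yr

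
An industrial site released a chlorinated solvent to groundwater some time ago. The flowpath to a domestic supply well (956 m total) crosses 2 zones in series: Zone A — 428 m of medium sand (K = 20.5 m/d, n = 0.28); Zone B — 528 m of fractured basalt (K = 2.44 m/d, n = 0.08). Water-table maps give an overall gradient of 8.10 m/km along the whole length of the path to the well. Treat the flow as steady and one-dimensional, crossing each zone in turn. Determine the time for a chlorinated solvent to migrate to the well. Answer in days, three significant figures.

Steady 1-D flow in series ⇒ the Darcy flux q is identical in every zone and the zone head losses add (resistances L/K in series).
Σ(L/K) = 428/20.5 + 528/2.44 = 20.88 + 216.4 = 237.3 d
K_eq = L_total / Σ(L/K) = 956 / 237.3 = 4.029 m/d
q = K_eq · i = 4.029 × 0.0081 = 0.03264 m/d (same in every zone)
Zone A: v = q/n = 0.03264/0.28 = 0.1166 m/d → t_A = 428/0.1166 = 3672 d
Zone B: v = q/n = 0.03264/0.08 = 0.4080 m/d → t_B = 528/0.4080 = 1294 d
Total t = 3672 + 1294 = 4966 d

4970 days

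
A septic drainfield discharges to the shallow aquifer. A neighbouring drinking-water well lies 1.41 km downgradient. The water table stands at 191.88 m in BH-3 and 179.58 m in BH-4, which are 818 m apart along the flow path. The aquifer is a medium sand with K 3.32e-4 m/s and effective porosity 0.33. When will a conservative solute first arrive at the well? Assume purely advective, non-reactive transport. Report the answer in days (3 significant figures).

Hydraulic gradient i = (191.88 − 179.58) / 818 = 12.30 / 818 = 0.01504
K = 3.32e-4 m/s × 86400 s/d = 28.68 m/d
Darcy flux q = K·i = 28.68 × 0.01504 = 0.4313 m/d
Average linear velocity = 0.4313 / 0.33 = 1.307 m/d
L = 1.41 km = 1410 m
t = L / v = 1410 / 1.307 = 1079 d

1080 days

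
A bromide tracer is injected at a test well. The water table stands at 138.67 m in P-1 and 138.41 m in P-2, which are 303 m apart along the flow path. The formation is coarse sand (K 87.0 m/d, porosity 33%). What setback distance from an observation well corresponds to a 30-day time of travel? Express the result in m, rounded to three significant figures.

6.79 m

Hydraulic gradient i = (138.67 − 138.41) / 303 = 0.26 / 303 = 8.581e-4
Darcy flux q = K·i = 87.0 × 8.581e-4 = 0.07465 m/d
Average linear velocity = 0.07465 / 0.33 = 0.2262 m/d
L = v × T = 0.2262 × 30 = 6.787 m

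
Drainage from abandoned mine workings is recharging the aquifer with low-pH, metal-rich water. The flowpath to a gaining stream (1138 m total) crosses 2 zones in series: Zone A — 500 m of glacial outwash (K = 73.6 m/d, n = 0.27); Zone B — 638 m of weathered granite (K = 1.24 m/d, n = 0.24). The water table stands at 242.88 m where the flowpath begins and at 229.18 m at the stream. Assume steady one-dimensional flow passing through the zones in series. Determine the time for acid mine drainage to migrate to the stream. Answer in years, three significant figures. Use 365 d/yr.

Total head drop ΔH = 242.88 − 229.18 = 13.70 m
Steady 1-D flow in series ⇒ the Darcy flux q is identical in every zone and the zone head losses add (resistances L/K in series).
Σ(L/K) = 500/73.6 + 638/1.24 = 6.793 + 514.5 = 521.3 d
q = ΔH / Σ(L/K) = 13.70 / 521.3 = 0.02628 m/d (same in every zone)
Zone A: v = q/n = 0.02628/0.27 = 0.09733 m/d → t_A = 500/0.09733 = 5137 d
Zone B: v = q/n = 0.02628/0.24 = 0.1095 m/d → t_B = 638/0.1095 = 5826 d
Total t = 5137 + 5826 = 10960 d
   = 10960 / 365 = 30.0 yr

30.0 years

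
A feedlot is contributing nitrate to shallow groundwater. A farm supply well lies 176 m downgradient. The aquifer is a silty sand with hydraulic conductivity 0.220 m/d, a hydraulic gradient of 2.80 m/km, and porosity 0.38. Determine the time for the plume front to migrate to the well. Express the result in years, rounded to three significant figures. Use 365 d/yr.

297 years

q = Ki = 0.220 × 0.0028 = 6.160e-4 m/d
Seepage velocity v = q / n = 6.160e-4 / 0.38 = 0.001621 m/d
t = L / v = 176 / 0.001621 = 108600 d
   = 108600 / 365 = 297 yr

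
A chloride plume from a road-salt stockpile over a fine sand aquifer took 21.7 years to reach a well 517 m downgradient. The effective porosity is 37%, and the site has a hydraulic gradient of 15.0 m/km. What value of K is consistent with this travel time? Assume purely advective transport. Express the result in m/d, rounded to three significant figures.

t = 21.7 years = 7921 d
v = L / t = 517 / 7921 = 0.06527 m/d
K = v · n / i = 0.06527 × 0.37 / 0.015 = 1.61 m/d

1.61 m/d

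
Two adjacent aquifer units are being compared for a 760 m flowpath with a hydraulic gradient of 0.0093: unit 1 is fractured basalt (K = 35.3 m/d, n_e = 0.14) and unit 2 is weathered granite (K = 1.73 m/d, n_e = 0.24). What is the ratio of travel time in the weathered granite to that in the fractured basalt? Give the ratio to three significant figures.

Unit 1 (fractured basalt): v = 35.3×0.0093/0.14 = 2.345 m/d, t = 760/2.345 = 324.1 d
Unit 2 (weathered granite): v = 1.73×0.0093/0.24 = 0.06704 m/d, t = 760/0.06704 = 11340 d
t(weathered granite) / t(fractured basalt) = 11340/324.1 = 35.0

35.0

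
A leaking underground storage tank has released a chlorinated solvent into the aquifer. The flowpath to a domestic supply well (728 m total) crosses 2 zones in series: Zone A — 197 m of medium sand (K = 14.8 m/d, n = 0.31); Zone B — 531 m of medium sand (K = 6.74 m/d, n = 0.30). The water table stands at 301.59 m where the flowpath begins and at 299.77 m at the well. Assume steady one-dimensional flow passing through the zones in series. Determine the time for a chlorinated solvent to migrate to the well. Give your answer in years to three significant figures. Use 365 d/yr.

Total head drop ΔH = 301.59 − 299.77 = 1.82 m
Steady 1-D flow in series ⇒ the Darcy flux q is identical in every zone and the zone head losses add (resistances L/K in series).
Σ(L/K) = 197/14.8 + 531/6.74 = 13.31 + 78.78 = 92.09 d
q = ΔH / Σ(L/K) = 1.82 / 92.09 = 0.01976 m/d (same in every zone)
Zone A: v = q/n = 0.01976/0.31 = 0.06375 m/d → t_A = 197/0.06375 = 3090 d
Zone B: v = q/n = 0.01976/0.30 = 0.06587 m/d → t_B = 531/0.06587 = 8061 d
Total t = 3090 + 8061 = 11150 d
   = 11150 / 365 = 30.6 yr

30.6 years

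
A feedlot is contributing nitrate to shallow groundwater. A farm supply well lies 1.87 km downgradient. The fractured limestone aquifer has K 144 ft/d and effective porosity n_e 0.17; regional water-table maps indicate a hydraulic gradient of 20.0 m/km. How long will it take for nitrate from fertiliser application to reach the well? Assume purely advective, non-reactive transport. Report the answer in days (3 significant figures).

362 days

K = 144 ft/d × 0.3048 = 43.89 m/d
Darcy flux q = K·i = 43.89 × 0.020 = 0.8778 m/d
v = Ki/n = 43.89·0.020/0.17 = 5.164 m/d
L = 1.87 km = 1870 m
t = L / v = 1870 / 5.164 = 362.1 d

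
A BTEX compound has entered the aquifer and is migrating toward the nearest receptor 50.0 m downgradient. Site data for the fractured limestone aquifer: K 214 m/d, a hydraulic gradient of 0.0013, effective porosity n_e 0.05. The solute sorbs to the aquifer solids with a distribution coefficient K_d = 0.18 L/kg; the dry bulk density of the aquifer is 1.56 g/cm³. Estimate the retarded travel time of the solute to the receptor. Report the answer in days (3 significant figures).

59.5 days

Darcy flux q = K·i = 214 × 0.0013 = 0.2782 m/d
Average linear velocity = 0.2782 / 0.05 = 5.564 m/d
Retardation R = 1 + ρ_b·K_d/n = 1 + 1.56×0.18/0.05 = 6.616
Contaminant velocity v_c = v/R = 5.564/6.616 = 0.8410 m/d
t = L/v_c = 50.0/0.8410 = 59.45 d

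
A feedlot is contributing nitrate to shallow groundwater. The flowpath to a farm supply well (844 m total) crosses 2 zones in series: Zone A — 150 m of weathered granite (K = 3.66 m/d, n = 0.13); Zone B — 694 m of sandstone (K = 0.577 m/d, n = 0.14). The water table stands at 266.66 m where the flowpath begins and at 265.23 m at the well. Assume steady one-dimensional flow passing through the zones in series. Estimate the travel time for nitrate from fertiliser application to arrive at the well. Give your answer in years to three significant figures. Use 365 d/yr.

Total head drop ΔH = 266.66 − 265.23 = 1.43 m
Steady 1-D flow in series ⇒ the Darcy flux q is identical in every zone and the zone head losses add (resistances L/K in series).
Σ(L/K) = 150/3.66 + 694/0.577 = 40.98 + 1203 = 1244 d
q = ΔH / Σ(L/K) = 1.43 / 1244 = 0.001150 m/d (same in every zone)
Zone A: v = q/n = 0.001150/0.13 = 0.008844 m/d → t_A = 150/0.008844 = 16960 d
Zone B: v = q/n = 0.001150/0.14 = 0.008212 m/d → t_B = 694/0.008212 = 84510 d
Total t = 16960 + 84510 = 101500 d
   = 101500 / 365 = 278 yr

278 years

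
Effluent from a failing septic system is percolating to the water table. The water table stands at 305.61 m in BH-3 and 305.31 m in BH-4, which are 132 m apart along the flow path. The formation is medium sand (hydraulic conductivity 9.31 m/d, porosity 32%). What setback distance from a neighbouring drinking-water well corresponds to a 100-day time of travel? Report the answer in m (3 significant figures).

6.61 m

Hydraulic gradient i = (305.61 − 305.31) / 132 = 0.30 / 132 = 0.002273
Specific discharge q = 9.31 × 0.002273 = 0.02116 m/d
Average linear velocity = 0.02116 / 0.32 = 0.06612 m/d
L = v × T = 0.06612 × 100 = 6.612 m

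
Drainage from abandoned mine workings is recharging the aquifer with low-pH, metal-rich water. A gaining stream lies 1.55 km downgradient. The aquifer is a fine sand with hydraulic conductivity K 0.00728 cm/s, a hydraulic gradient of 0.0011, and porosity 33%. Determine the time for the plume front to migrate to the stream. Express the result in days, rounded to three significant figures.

K = 0.00728 cm/s × 864 = 6.290 m/d
Specific discharge q = 6.290 × 0.0011 = 0.006919 m/d
Seepage velocity v = q / n = 0.006919 / 0.33 = 0.02097 m/d
L = 1.55 km = 1550 m
t = L / v = 1550 / 0.02097 = 73930 d

73900 days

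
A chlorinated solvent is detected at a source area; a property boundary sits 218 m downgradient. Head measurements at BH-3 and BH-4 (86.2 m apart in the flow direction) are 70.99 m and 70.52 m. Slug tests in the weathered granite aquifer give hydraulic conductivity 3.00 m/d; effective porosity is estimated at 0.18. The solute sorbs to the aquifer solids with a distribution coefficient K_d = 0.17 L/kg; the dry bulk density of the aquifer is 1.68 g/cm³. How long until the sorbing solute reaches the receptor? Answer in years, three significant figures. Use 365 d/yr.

17.0 years

Hydraulic gradient i = (70.99 − 70.52) / 86.2 = 0.47 / 86.2 = 0.005452
q = Ki = 3.00 × 0.005452 = 0.01636 m/d
v_s = q/n_e = 0.01636/0.18 = 0.09087 m/d
Retardation R = 1 + ρ_b·K_d/n = 1 + 1.68×0.17/0.18 = 2.587
Contaminant velocity v_c = v/R = 0.09087/2.587 = 0.03513 m/d
t = L/v_c = 218/0.03513 = 6205 d
   = 6205/365 = 17.0 yr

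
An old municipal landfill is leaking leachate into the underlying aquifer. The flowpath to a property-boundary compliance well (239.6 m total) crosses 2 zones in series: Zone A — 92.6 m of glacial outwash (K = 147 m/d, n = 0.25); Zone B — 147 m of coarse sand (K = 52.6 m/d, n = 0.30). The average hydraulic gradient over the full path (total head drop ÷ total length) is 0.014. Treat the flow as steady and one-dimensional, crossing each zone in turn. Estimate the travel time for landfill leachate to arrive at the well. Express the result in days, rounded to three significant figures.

For zones in series the flux q is common to all zones; the equivalent conductivity is the harmonic (thickness-weighted) mean, K_eq = L_total / Σ(L_j/K_j).
Σ(L/K) = 92.6/147 + 147/52.6 = 0.6299 + 2.795 = 3.425 d
K_eq = L_total / Σ(L/K) = 239.6 / 3.425 = 69.96 m/d
q = K_eq · i = 69.96 × 0.014 = 0.9795 m/d (same in every zone)
Zone A: v = q/n = 0.9795/0.25 = 3.918 m/d → t_A = 92.6/3.918 = 23.63 d
Zone B: v = q/n = 0.9795/0.30 = 3.265 m/d → t_B = 147/3.265 = 45.02 d
Total t = 23.63 + 45.02 = 68.66 d

68.7 days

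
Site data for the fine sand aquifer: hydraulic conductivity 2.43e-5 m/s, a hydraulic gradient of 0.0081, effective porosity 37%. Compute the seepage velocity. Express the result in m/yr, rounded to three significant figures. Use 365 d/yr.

K = 2.43e-5 m/s × 86400 s/d = 2.100 m/d
Darcy flux q = K·i = 2.100 × 0.0081 = 0.01701 m/d
Seepage velocity v = q / n = 0.01701 / 0.37 = 0.04596 m/d
   = 0.04596 × 365 = 16.8 m/yr

16.8 m/yr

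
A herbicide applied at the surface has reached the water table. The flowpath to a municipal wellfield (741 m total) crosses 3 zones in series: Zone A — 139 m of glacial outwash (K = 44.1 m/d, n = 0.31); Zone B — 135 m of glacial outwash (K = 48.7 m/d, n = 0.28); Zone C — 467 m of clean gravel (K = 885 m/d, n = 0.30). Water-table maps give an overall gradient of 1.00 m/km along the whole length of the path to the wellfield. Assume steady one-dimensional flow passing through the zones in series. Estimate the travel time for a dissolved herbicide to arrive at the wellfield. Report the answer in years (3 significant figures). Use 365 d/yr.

5.27 years

Steady 1-D flow in series ⇒ the Darcy flux q is identical in every zone and the zone head losses add (resistances L/K in series).
Σ(L/K) = 139/44.1 + 135/48.7 + 467/885 = 3.152 + 2.772 + 0.5277 = 6.452 d
K_eq = L_total / Σ(L/K) = 741 / 6.452 = 114.9 m/d
q = K_eq · i = 114.9 × 0.0010 = 0.1149 m/d (same in every zone)
Zone A: v = q/n = 0.1149/0.31 = 0.3705 m/d → t_A = 139/0.3705 = 375.2 d
Zone B: v = q/n = 0.1149/0.28 = 0.4102 m/d → t_B = 135/0.4102 = 329.1 d
Zone C: v = q/n = 0.1149/0.30 = 0.3828 m/d → t_C = 467/0.3828 = 1220 d
Total t = 375.2 + 329.1 + 1220 = 1924 d
   = 1924 / 365 = 5.27 yr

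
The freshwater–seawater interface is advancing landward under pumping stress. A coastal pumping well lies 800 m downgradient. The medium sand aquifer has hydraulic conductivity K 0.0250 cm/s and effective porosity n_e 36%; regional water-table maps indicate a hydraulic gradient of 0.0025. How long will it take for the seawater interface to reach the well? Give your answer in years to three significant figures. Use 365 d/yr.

14.6 years

K = 0.0250 cm/s × 864 = 21.60 m/d
Specific discharge q = 21.60 × 0.0025 = 0.05400 m/d
v = Ki/n = 21.60·0.0025/0.36 = 0.1500 m/d
t = L / v = 800 / 0.1500 = 5333 d
   = 5333 / 365 = 14.6 yr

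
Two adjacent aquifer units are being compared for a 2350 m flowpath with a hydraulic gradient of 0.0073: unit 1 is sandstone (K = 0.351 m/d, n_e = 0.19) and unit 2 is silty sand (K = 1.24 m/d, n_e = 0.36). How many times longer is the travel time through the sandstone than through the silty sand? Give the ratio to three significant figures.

1.86

Unit 1 (sandstone): v = 0.351×0.0073/0.19 = 0.01349 m/d, t = 2350/0.01349 = 174300 d
Unit 2 (silty sand): v = 1.24×0.0073/0.36 = 0.02514 m/d, t = 2350/0.02514 = 93460 d
t(sandstone) / t(silty sand) = 174300/93460 = 1.86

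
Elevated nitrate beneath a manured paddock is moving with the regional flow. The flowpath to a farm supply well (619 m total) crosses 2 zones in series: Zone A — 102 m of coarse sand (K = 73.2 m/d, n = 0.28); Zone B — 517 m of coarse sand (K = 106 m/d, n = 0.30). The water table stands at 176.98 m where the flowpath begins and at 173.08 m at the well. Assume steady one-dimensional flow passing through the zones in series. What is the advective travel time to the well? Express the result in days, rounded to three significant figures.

295 days

Total head drop ΔH = 176.98 − 173.08 = 3.90 m
Continuity: the same q passes through each zone, so ΔH = q·Σ(L_j/K_j) — the zones act as resistances in series.
Σ(L/K) = 102/73.2 + 517/106 = 1.393 + 4.877 = 6.271 d
q = ΔH / Σ(L/K) = 3.90 / 6.271 = 0.6219 m/d (same in every zone)
Zone A: v = q/n = 0.6219/0.28 = 2.221 m/d → t_A = 102/2.221 = 45.92 d
Zone B: v = q/n = 0.6219/0.30 = 2.073 m/d → t_B = 517/2.073 = 249.4 d
Total t = 45.92 + 249.4 = 295.3 d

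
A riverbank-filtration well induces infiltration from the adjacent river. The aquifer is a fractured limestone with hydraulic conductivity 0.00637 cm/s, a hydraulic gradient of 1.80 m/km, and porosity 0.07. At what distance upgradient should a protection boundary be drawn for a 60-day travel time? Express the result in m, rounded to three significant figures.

8.49 m

K = 0.00637 cm/s × 864 = 5.504 m/d
Specific discharge q = 5.504 × 0.0018 = 0.009907 m/d
Seepage velocity v = q / n = 0.009907 / 0.07 = 0.1415 m/d
L = v × T = 0.1415 × 60 = 8.491 m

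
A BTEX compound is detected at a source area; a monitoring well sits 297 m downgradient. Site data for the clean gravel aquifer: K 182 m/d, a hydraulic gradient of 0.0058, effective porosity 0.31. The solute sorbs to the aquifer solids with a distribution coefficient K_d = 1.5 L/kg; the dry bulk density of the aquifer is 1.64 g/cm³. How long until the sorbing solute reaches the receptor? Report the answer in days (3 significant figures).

q = Ki = 182 × 0.0058 = 1.056 m/d
Seepage velocity v = q / n = 1.056 / 0.31 = 3.405 m/d
Retardation R = 1 + ρ_b·K_d/n = 1 + 1.64×1.5/0.31 = 8.935
Contaminant velocity v_c = v/R = 3.405/8.935 = 0.3811 m/d
t = L/v_c = 297/0.3811 = 779.4 d

779 days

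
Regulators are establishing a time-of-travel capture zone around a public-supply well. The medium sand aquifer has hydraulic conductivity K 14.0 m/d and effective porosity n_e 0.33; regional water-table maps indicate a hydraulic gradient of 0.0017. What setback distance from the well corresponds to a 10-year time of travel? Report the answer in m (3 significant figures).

Specific discharge q = 14.0 × 0.0017 = 0.02380 m/d
v = Ki/n = 14.0·0.0017/0.33 = 0.07212 m/d
T = 10 yr × 365 = 3650 d
L = v × T = 0.07212 × 3650 = 263.2 m

263 m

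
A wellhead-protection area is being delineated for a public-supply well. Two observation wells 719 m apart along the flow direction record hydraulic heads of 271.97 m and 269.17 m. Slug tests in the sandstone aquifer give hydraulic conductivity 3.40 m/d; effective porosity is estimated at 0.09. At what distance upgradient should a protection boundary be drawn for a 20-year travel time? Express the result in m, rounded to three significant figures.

1070 m

Hydraulic gradient i = (271.97 − 269.17) / 719 = 2.80 / 719 = 0.003894
Darcy flux q = K·i = 3.40 × 0.003894 = 0.01324 m/d
v = Ki/n = 3.40·0.003894/0.09 = 0.1471 m/d
T = 20 yr × 365 = 7300 d
L = v × T = 0.1471 × 7300 = 1074 m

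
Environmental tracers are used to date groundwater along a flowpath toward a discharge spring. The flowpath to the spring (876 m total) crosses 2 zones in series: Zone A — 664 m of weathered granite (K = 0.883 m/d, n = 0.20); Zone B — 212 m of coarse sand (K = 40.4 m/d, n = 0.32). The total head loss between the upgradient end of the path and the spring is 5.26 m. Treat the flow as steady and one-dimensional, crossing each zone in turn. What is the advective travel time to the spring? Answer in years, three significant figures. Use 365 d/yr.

79.1 years

Steady 1-D flow in series ⇒ the Darcy flux q is identical in every zone and the zone head losses add (resistances L/K in series).
Σ(L/K) = 664/0.883 + 212/40.4 = 752.0 + 5.248 = 757.2 d
q = ΔH / Σ(L/K) = 5.26 / 757.2 = 0.006946 m/d (same in every zone)
Zone A: v = q/n = 0.006946/0.20 = 0.03473 m/d → t_A = 664/0.03473 = 19120 d
Zone B: v = q/n = 0.006946/0.32 = 0.02171 m/d → t_B = 212/0.02171 = 9766 d
Total t = 19120 + 9766 = 28880 d
   = 28880 / 365 = 79.1 yr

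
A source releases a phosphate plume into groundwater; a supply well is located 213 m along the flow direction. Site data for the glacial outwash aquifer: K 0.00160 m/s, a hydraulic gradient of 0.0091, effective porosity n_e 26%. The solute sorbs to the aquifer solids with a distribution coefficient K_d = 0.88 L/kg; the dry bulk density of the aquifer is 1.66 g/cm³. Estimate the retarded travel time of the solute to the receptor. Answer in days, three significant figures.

K = 0.00160 m/s × 86400 s/d = 138.2 m/d
Specific discharge q = 138.2 × 0.0091 = 1.258 m/d
v_s = q/n_e = 1.258/0.26 = 4.838 m/d
Retardation R = 1 + ρ_b·K_d/n = 1 + 1.66×0.88/0.26 = 6.618
Contaminant velocity v_c = v/R = 4.838/6.618 = 0.7310 m/d
t = L/v_c = 213/0.7310 = 291.4 d

291 days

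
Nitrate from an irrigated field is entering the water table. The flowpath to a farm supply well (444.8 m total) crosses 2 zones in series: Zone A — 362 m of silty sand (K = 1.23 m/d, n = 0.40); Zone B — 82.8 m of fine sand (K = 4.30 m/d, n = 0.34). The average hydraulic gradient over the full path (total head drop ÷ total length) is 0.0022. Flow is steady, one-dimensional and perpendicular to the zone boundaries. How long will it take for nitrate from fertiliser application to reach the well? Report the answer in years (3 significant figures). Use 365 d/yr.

152 years

Continuity: the same q passes through each zone, so ΔH = q·Σ(L_j/K_j) — the zones act as resistances in series.
Σ(L/K) = 362/1.23 + 82.8/4.30 = 294.3 + 19.26 = 313.6 d
K_eq = L_total / Σ(L/K) = 444.8 / 313.6 = 1.419 m/d
q = K_eq · i = 1.419 × 0.0022 = 0.003121 m/d (same in every zone)
Zone A: v = q/n = 0.003121/0.40 = 0.007802 m/d → t_A = 362/0.007802 = 46400 d
Zone B: v = q/n = 0.003121/0.34 = 0.009179 m/d → t_B = 82.8/0.009179 = 9021 d
Total t = 46400 + 9021 = 55420 d
   = 55420 / 365 = 152 yr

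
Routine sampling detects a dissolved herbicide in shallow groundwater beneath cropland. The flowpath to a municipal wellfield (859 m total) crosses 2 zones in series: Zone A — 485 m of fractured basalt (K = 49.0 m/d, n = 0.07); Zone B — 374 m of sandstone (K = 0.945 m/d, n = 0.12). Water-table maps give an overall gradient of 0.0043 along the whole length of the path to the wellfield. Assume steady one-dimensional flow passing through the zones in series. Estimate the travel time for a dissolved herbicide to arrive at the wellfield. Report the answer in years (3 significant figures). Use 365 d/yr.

23.7 years

Continuity: the same q passes through each zone, so ΔH = q·Σ(L_j/K_j) — the zones act as resistances in series.
Σ(L/K) = 485/49.0 + 374/0.945 = 9.898 + 395.8 = 405.7 d
K_eq = L_total / Σ(L/K) = 859 / 405.7 = 2.118 m/d
q = K_eq · i = 2.118 × 0.0043 = 0.009105 m/d (same in every zone)
Zone A: v = q/n = 0.009105/0.07 = 0.1301 m/d → t_A = 485/0.1301 = 3729 d
Zone B: v = q/n = 0.009105/0.12 = 0.07588 m/d → t_B = 374/0.07588 = 4929 d
Total t = 3729 + 4929 = 8658 d
   = 8658 / 365 = 23.7 yr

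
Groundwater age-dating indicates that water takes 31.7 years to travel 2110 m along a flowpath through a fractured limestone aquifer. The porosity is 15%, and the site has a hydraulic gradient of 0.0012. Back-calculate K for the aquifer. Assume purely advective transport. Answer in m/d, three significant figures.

t = 31.7 years = 11570 d
v = L / t = 2110 / 11570 = 0.1824 m/d
K = v · n / i = 0.1824 × 0.15 / 0.0012 = 22.8 m/d

22.8 m/d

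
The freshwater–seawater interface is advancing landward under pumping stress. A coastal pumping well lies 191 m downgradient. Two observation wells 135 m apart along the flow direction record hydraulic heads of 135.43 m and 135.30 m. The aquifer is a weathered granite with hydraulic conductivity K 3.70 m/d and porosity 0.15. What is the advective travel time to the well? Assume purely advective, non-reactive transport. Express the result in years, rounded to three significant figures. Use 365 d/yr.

22.0 years

Hydraulic gradient i = (135.43 − 135.30) / 135 = 0.13 / 135 = 9.630e-4
Darcy flux q = K·i = 3.70 × 9.630e-4 = 0.003563 m/d
v_s = q/n_e = 0.003563/0.15 = 0.02375 m/d
t = L / v = 191 / 0.02375 = 8041 d
   = 8041 / 365 = 22.0 yr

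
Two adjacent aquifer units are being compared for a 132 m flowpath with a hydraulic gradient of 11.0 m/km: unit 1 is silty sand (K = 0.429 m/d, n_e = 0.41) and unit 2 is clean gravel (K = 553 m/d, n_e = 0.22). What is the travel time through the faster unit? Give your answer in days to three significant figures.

Unit 1 (silty sand): v = 0.429×0.011/0.41 = 0.01151 m/d, t = 132/0.01151 = 11470 d
Unit 2 (clean gravel): v = 553×0.011/0.22 = 27.65 m/d, t = 132/27.65 = 4.774 d
Faster unit: t = 4.77 d

4.77 days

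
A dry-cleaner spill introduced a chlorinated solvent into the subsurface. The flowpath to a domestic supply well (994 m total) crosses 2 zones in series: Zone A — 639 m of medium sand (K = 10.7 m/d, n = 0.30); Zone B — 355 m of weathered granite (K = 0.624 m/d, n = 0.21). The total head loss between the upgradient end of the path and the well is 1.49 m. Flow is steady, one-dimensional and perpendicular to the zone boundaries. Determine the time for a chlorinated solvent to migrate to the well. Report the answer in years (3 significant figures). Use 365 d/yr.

308 years

Continuity: the same q passes through each zone, so ΔH = q·Σ(L_j/K_j) — the zones act as resistances in series.
Σ(L/K) = 639/10.7 + 355/0.624 = 59.72 + 568.9 = 628.6 d
q = ΔH / Σ(L/K) = 1.49 / 628.6 = 0.002370 m/d (same in every zone)
Zone A: v = q/n = 0.002370/0.30 = 0.007901 m/d → t_A = 639/0.007901 = 80880 d
Zone B: v = q/n = 0.002370/0.21 = 0.01129 m/d → t_B = 355/0.01129 = 31450 d
Total t = 80880 + 31450 = 112300 d
   = 112300 / 365 = 308 yr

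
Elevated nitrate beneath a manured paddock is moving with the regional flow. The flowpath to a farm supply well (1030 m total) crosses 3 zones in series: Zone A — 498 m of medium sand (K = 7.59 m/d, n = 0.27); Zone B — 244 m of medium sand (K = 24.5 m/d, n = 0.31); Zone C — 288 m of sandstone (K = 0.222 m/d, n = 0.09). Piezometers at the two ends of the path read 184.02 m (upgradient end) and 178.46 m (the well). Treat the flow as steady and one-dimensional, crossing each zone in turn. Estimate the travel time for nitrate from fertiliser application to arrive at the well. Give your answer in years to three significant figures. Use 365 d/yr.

160 years

Total head drop ΔH = 184.02 − 178.46 = 5.56 m
Steady 1-D flow in series ⇒ the Darcy flux q is identical in every zone and the zone head losses add (resistances L/K in series).
Σ(L/K) = 498/7.59 + 244/24.5 + 288/0.222 = 65.61 + 9.959 + 1297 = 1373 d
q = ΔH / Σ(L/K) = 5.56 / 1373 = 0.004050 m/d (same in every zone)
Zone A: v = q/n = 0.004050/0.27 = 0.01500 m/d → t_A = 498/0.01500 = 33200 d
Zone B: v = q/n = 0.004050/0.31 = 0.01306 m/d → t_B = 244/0.01306 = 18680 d
Zone C: v = q/n = 0.004050/0.09 = 0.04500 m/d → t_C = 288/0.04500 = 6400 d
Total t = 33200 + 18680 + 6400 = 58280 d
   = 58280 / 365 = 160 yr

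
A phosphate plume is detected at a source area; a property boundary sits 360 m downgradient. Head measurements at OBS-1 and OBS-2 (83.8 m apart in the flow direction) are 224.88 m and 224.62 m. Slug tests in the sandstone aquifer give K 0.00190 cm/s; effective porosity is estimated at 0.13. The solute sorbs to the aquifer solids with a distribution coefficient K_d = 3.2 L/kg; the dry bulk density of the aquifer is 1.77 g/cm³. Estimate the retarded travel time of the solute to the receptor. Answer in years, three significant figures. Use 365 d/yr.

Hydraulic gradient i = (224.88 − 224.62) / 83.8 = 0.26 / 83.8 = 0.003103
K = 0.00190 cm/s × 864 = 1.642 m/d
Darcy flux q = K·i = 1.642 × 0.003103 = 0.005093 m/d
Average linear velocity = 0.005093 / 0.13 = 0.03918 m/d
Retardation R = 1 + ρ_b·K_d/n = 1 + 1.77×3.2/0.13 = 44.57
Contaminant velocity v_c = v/R = 0.03918/44.57 = 8.791e-4 m/d
t = L/v_c = 360/8.791e-4 = 409500 d
   = 409500/365 = 1120 yr

1120 years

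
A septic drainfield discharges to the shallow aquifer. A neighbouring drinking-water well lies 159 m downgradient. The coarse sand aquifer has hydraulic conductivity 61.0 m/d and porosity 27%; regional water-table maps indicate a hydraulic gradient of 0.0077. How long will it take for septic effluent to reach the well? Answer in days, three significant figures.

91.4 days

Darcy flux q = K·i = 61.0 × 0.0077 = 0.4697 m/d
v_s = q/n_e = 0.4697/0.27 = 1.740 m/d
t = L / v = 159 / 1.740 = 91.40 d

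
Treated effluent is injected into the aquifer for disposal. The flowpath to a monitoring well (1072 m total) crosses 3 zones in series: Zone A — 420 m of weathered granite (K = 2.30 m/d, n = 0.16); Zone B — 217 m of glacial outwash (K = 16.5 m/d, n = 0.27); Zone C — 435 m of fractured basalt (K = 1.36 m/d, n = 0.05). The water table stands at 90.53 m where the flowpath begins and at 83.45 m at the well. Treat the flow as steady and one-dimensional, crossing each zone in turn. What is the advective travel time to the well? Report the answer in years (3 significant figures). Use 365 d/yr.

29.4 years

Total head drop ΔH = 90.53 − 83.45 = 7.08 m
Continuity: the same q passes through each zone, so ΔH = q·Σ(L_j/K_j) — the zones act as resistances in series.
Σ(L/K) = 420/2.30 + 217/16.5 + 435/1.36 = 182.6 + 13.15 + 319.9 = 515.6 d
q = ΔH / Σ(L/K) = 7.08 / 515.6 = 0.01373 m/d (same in every zone)
Zone A: v = q/n = 0.01373/0.16 = 0.08582 m/d → t_A = 420/0.08582 = 4894 d
Zone B: v = q/n = 0.01373/0.27 = 0.05086 m/d → t_B = 217/0.05086 = 4267 d
Zone C: v = q/n = 0.01373/0.05 = 0.2746 m/d → t_C = 435/0.2746 = 1584 d
Total t = 4894 + 4267 + 1584 = 10740 d
   = 10740 / 365 = 29.4 yr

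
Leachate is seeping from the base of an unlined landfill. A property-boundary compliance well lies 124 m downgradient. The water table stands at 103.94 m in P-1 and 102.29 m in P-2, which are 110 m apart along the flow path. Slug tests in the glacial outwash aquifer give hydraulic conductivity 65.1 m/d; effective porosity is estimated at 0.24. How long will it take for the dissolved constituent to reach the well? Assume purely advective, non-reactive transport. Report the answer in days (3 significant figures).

Hydraulic gradient i = (103.94 − 102.29) / 110 = 1.65 / 110 = 0.01500
Darcy flux q = K·i = 65.1 × 0.01500 = 0.9765 m/d
Average linear velocity = 0.9765 / 0.24 = 4.069 m/d
t = L / v = 124 / 4.069 = 30.48 d

30.5 days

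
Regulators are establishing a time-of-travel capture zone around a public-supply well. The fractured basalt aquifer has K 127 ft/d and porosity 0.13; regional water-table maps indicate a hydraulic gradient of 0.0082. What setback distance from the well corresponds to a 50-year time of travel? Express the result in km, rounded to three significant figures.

44.6 km

K = 127 ft/d × 0.3048 = 38.71 m/d
q = Ki = 38.71 × 0.0082 = 0.3174 m/d
Average linear velocity = 0.3174 / 0.13 = 2.442 m/d
T = 50 yr × 365 = 18250 d
L = v × T = 2.442 × 18250 = 44560 m
   = 44.6 km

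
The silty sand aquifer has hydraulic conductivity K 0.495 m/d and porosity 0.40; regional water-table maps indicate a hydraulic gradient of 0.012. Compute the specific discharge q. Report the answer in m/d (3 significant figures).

Darcy flux q = K·i = 0.495 × 0.012 = 0.005940 m/d

0.00594 m/d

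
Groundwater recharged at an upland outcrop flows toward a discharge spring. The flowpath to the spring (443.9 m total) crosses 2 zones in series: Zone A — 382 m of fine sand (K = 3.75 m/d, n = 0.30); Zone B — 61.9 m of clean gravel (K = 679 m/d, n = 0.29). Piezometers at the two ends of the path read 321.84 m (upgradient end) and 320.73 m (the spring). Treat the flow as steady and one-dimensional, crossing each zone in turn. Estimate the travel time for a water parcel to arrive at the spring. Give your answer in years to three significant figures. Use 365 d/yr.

33.4 years

Total head drop ΔH = 321.84 − 320.73 = 1.11 m
Steady 1-D flow in series ⇒ the Darcy flux q is identical in every zone and the zone head losses add (resistances L/K in series).
Σ(L/K) = 382/3.75 + 61.9/679 = 101.9 + 0.09116 = 102.0 d
q = ΔH / Σ(L/K) = 1.11 / 102.0 = 0.01089 m/d (same in every zone)
Zone A: v = q/n = 0.01089/0.30 = 0.03629 m/d → t_A = 382/0.03629 = 10530 d
Zone B: v = q/n = 0.01089/0.29 = 0.03754 m/d → t_B = 61.9/0.03754 = 1649 d
Total t = 10530 + 1649 = 12180 d
   = 12180 / 365 = 33.4 yr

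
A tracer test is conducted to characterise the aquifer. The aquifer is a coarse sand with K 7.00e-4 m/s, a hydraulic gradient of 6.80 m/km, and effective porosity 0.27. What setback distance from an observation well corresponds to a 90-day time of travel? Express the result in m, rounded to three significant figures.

137 m

K = 7.00e-4 m/s × 86400 s/d = 60.48 m/d
Specific discharge q = 60.48 × 0.0068 = 0.4113 m/d
Average linear velocity = 0.4113 / 0.27 = 1.523 m/d
L = v × T = 1.523 × 90 = 137.1 m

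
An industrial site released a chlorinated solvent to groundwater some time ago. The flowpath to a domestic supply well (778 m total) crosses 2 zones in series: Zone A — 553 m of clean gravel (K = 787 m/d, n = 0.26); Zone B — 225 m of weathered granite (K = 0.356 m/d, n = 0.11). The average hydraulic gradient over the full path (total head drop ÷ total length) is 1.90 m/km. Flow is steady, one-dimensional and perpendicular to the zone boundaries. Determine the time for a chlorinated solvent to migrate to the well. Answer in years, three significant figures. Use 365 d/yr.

For zones in series the flux q is common to all zones; the equivalent conductivity is the harmonic (thickness-weighted) mean, K_eq = L_total / Σ(L_j/K_j).
Σ(L/K) = 553/787 + 225/0.356 = 0.7027 + 632.0 = 632.7 d
K_eq = L_total / Σ(L/K) = 778 / 632.7 = 1.230 m/d
q = K_eq · i = 1.230 × 0.0019 = 0.002336 m/d (same in every zone)
Zone A: v = q/n = 0.002336/0.26 = 0.008986 m/d → t_A = 553/0.008986 = 61540 d
Zone B: v = q/n = 0.002336/0.11 = 0.02124 m/d → t_B = 225/0.02124 = 10590 d
Total t = 61540 + 10590 = 72140 d
   = 72140 / 365 = 198 yr

198 years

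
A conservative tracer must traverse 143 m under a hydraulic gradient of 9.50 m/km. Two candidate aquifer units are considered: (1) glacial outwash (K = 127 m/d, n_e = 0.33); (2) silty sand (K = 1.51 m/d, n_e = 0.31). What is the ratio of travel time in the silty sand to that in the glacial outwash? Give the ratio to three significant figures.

Unit 1 (glacial outwash): v = 127×0.0095/0.33 = 3.656 m/d, t = 143/3.656 = 39.11 d
Unit 2 (silty sand): v = 1.51×0.0095/0.31 = 0.04627 m/d, t = 143/0.04627 = 3090 d
t(silty sand) / t(glacial outwash) = 3090/39.11 = 79.0

79.0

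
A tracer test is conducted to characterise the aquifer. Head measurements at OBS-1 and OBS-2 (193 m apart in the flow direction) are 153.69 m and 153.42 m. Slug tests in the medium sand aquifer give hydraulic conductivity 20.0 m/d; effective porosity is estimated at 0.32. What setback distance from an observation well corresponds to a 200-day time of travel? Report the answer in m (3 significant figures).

Hydraulic gradient i = (153.69 − 153.42) / 193 = 0.27 / 193 = 0.001399
Specific discharge q = 20.0 × 0.001399 = 0.02798 m/d
Seepage velocity v = q / n = 0.02798 / 0.32 = 0.08744 m/d
L = v × T = 0.08744 × 200 = 17.49 m

17.5 m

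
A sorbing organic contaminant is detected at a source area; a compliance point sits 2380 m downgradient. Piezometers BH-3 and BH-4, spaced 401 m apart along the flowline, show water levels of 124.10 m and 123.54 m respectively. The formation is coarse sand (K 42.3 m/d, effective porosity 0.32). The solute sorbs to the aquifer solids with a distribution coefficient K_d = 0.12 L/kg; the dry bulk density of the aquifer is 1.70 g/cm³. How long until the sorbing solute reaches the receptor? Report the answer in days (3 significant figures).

21100 days

Hydraulic gradient i = (124.10 − 123.54) / 401 = 0.56 / 401 = 0.001397
Specific discharge q = 42.3 × 0.001397 = 0.05907 m/d
v = Ki/n = 42.3·0.001397/0.32 = 0.1846 m/d
Retardation R = 1 + ρ_b·K_d/n = 1 + 1.70×0.12/0.32 = 1.638
Contaminant velocity v_c = v/R = 0.1846/1.638 = 0.1127 m/d
t = L/v_c = 2380/0.1127 = 21110 d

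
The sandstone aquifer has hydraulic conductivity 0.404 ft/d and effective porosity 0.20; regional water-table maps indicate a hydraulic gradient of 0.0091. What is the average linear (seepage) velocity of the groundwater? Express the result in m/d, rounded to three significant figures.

0.00560 m/d

K = 0.404 ft/d × 0.3048 = 0.1231 m/d
Specific discharge q = 0.1231 × 0.0091 = 0.001121 m/d
Seepage velocity v = q / n = 0.001121 / 0.20 = 0.005603 m/d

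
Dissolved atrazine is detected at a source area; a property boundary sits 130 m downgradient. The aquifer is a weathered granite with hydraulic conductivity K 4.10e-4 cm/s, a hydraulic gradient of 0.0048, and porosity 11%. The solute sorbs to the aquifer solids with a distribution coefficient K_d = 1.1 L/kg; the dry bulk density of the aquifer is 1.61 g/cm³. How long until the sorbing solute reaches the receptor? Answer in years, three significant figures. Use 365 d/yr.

394 years

K = 4.10e-4 cm/s × 864 = 0.3542 m/d
q = Ki = 0.3542 × 0.0048 = 0.001700 m/d
v_s = q/n_e = 0.001700/0.11 = 0.01546 m/d
Retardation R = 1 + ρ_b·K_d/n = 1 + 1.61×1.1/0.11 = 17.10
Contaminant velocity v_c = v/R = 0.01546/17.10 = 9.040e-4 m/d
t = L/v_c = 130/9.040e-4 = 143800 d
   = 143800/365 = 394 yr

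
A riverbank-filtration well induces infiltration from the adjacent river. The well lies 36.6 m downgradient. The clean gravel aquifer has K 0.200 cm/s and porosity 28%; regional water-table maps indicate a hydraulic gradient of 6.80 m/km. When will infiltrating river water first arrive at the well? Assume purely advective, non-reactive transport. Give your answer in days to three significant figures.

K = 0.200 cm/s × 864 = 172.8 m/d
Specific discharge q = 172.8 × 0.0068 = 1.175 m/d
Seepage velocity v = q / n = 1.175 / 0.28 = 4.197 m/d
t = L / v = 36.6 / 4.197 = 8.721 d

8.72 days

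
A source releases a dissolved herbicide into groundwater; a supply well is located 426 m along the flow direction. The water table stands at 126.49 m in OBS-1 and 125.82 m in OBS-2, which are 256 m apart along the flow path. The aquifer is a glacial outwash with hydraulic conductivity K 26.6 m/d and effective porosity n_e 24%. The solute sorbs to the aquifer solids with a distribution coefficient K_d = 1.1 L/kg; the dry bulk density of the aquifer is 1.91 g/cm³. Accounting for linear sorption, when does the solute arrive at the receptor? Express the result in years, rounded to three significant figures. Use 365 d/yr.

Hydraulic gradient i = (126.49 − 125.82) / 256 = 0.67 / 256 = 0.002617
Specific discharge q = 26.6 × 0.002617 = 0.06962 m/d
Seepage velocity v = q / n = 0.06962 / 0.24 = 0.2901 m/d
Retardation R = 1 + ρ_b·K_d/n = 1 + 1.91×1.1/0.24 = 9.754
Contaminant velocity v_c = v/R = 0.2901/9.754 = 0.02974 m/d
t = L/v_c = 426/0.02974 = 14320 d
   = 14320/365 = 39.2 yr

39.2 years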